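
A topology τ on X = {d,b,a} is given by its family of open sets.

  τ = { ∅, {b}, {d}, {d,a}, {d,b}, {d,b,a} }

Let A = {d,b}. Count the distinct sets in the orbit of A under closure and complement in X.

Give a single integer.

X∖A={a}, int(X∖A)=∅, hence cl(A)={d,b,a}
Orbit (k=closure, c=complement):
  1. A     = {d,b}
  2. kA    = {d,b,a}
  3. cA    = {a}
  4. ckA   = ∅
(closed under both — stop)

4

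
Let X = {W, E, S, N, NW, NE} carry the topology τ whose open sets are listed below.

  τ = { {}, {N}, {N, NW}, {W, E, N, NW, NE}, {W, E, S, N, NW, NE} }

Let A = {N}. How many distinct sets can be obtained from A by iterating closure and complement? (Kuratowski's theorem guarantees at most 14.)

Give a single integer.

4

closure: X∖int(X∖A) = X∖{} = {W, E, S, N, NW, NE}
Let k=closure and c=complement:
  1. A     = {N}
  2. kA    = {W, E, S, N, NW, NE}
  3. cA    = {W, E, S, NW, NE}
  4. ckA   = {}
— saturated at 4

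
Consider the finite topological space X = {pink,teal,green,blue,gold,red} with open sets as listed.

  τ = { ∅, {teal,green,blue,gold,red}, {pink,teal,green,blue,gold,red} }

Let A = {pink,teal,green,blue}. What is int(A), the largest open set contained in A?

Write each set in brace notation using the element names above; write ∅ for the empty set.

opens ⊆ A: ∅; union → int = ∅

∅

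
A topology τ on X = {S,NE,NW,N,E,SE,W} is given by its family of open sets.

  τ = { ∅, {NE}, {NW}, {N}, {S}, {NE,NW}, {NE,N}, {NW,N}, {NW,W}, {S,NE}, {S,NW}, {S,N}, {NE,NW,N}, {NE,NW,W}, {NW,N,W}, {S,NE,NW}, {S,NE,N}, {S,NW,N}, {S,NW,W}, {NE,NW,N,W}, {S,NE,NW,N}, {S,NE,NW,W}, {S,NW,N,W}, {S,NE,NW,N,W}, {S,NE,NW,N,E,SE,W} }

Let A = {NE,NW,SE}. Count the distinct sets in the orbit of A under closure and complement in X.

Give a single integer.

cl via duality: int({S,N,E,W}) = {S,N}, so X∖{S,N} = {NE,NW,E,SE,W}
Write k for closure, c for complement:
  1. A     = {NE,NW,SE}
  2. kA    = {NE,NW,E,SE,W}
  3. cA    = {S,N,E,W}
  4. ckA   = {S,N}
  5. kcA   = {S,N,E,SE,W}
  6. kckA  = {S,N,E,SE}
  7. ckcA  = {NE,NW}
  8. ckckA = {NE,NW,W}
applying k or c yields no new set

8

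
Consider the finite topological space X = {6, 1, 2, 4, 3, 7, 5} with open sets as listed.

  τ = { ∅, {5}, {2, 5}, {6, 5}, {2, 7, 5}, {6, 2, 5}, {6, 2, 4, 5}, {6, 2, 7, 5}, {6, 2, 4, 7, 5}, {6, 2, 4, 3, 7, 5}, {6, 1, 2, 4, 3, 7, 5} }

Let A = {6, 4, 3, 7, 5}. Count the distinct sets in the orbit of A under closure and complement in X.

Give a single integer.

X∖A={1, 2}, int(X∖A)=∅, hence cl(A)={6, 1, 2, 4, 3, 7, 5}
Orbit (k=closure, c=complement):
  1. A     = {6, 4, 3, 7, 5}
  2. kA    = {6, 1, 2, 4, 3, 7, 5}
  3. cA    = {1, 2}
  4. ckA   = ∅
  5. kcA   = {1, 2, 4, 3, 7}
  6. ckcA  = {6, 5}
(closed under both — stop)

6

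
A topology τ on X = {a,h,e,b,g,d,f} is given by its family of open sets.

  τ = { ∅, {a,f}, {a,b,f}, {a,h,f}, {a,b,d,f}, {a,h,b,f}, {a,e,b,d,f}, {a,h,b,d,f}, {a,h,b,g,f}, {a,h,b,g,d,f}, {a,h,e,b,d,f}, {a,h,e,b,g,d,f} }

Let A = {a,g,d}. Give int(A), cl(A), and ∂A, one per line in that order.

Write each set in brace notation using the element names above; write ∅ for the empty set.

open subsets of A: ∅; so int(A) = ∅
closure: X∖int(X∖A) = X∖∅ = {a,h,e,b,g,d,f}
∂A = {a,h,e,b,g,d,f} minus ∅ = {a,h,e,b,g,d,f}

int(A) = ∅
cl(A)  = {a,h,e,b,g,d,f}
∂A     = {a,h,e,b,g,d,f}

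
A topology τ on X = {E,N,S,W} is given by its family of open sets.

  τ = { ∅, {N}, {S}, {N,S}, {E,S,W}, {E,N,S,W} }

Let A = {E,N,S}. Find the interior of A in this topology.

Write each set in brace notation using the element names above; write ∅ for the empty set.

{N,S}

U open, U⊆A: ∅, {S}, {N}, {N,S}. int(A) = ⋃ = {N,S}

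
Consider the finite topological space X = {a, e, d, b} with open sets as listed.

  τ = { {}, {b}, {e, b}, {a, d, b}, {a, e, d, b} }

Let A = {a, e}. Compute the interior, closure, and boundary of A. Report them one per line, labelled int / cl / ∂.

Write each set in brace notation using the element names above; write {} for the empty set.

interior: largest open inside A is {} (from {})
cl via duality: int({d, b}) = {b}, so X∖{b} = {a, e, d}
cl∖int = {a, e, d}

int(A) = {}
cl(A)  = {a, e, d}
∂A     = {a, e, d}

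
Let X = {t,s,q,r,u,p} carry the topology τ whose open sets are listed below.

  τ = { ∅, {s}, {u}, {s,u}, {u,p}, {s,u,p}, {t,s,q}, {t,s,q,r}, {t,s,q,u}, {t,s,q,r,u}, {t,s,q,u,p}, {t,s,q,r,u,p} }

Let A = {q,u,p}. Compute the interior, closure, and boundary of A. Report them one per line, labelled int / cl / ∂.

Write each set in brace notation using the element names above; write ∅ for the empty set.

open subsets of A: ∅, {u}, {u,p}; so int(A) = {u,p}
closure: X∖int(X∖A) = X∖{s} = {t,q,r,u,p}
∂A = {t,q,r,u,p} minus {u,p} = {t,q,r}

int(A) = {u,p}
cl(A)  = {t,q,r,u,p}
∂A     = {t,q,r}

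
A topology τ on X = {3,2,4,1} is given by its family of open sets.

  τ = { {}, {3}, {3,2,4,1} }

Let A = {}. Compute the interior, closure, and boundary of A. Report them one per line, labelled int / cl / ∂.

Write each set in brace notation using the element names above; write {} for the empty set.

int(A) = {}
cl(A)  = {}
∂A     = {}

U open, U⊆A: {}. int(A) = ⋃ = {}
X∖A={3,2,4,1}, int(X∖A)={3,2,4,1}, hence cl(A)={}
∂A: remove int from cl → {}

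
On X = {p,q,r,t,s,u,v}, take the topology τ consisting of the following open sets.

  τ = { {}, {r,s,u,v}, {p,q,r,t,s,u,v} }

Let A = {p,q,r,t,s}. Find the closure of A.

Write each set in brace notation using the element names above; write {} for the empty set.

complement {u,v}; its interior {}; cl(A) = X∖{} = {p,q,r,t,s,u,v}

{p,q,r,t,s,u,v}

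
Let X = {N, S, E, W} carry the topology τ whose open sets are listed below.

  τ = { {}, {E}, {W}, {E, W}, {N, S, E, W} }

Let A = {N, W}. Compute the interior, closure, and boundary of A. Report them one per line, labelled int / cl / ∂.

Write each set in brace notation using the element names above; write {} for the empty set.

int(A) = {W}
cl(A)  = {N, S, W}
∂A     = {N, S}

U open, U⊆A: {}, {W}. int(A) = ⋃ = {W}
X∖A={S, E}, int(X∖A)={E}, hence cl(A)={N, S, W}
∂A: remove int from cl → {N, S}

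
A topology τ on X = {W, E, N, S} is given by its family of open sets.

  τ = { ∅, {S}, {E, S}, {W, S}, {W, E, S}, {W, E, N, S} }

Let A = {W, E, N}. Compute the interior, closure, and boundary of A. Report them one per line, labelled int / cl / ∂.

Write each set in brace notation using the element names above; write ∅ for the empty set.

int(A) = ∅
cl(A)  = {W, E, N}
∂A     = {W, E, N}

U open, U⊆A: ∅. int(A) = ⋃ = ∅
X∖A={S}, int(X∖A)={S}, hence cl(A)={W, E, N}
∂A: remove int from cl → {W, E, N}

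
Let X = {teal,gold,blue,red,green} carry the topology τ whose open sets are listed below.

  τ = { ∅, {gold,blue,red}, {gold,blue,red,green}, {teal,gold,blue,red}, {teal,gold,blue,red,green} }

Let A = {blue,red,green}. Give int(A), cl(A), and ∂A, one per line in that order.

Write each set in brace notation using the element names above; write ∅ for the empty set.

U open, U⊆A: ∅. int(A) = ⋃ = ∅
X∖A={teal,gold}, int(X∖A)=∅, hence cl(A)={teal,gold,blue,red,green}
∂A: remove int from cl → {teal,gold,blue,red,green}

int(A) = ∅
cl(A)  = {teal,gold,blue,red,green}
∂A     = {teal,gold,blue,red,green}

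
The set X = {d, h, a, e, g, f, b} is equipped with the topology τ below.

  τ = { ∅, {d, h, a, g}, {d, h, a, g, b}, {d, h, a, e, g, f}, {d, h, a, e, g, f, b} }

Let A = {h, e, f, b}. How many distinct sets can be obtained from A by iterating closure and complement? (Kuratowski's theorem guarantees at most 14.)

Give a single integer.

4

closure: X∖int(X∖A) = X∖∅ = {d, h, a, e, g, f, b}
Let k=closure and c=complement:
  1. A     = {h, e, f, b}
  2. kA    = {d, h, a, e, g, f, b}
  3. cA    = {d, a, g}
  4. ckA   = ∅
— saturated at 4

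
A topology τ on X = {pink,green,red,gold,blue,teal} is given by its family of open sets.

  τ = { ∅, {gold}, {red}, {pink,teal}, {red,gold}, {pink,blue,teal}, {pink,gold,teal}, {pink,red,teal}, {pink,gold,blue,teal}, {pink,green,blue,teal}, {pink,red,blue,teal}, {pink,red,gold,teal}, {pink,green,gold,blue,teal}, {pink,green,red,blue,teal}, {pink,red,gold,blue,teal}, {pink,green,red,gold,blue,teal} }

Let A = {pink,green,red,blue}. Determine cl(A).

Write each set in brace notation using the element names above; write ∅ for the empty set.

{pink,green,red,blue,teal}

closure: X∖int(X∖A) = X∖{gold} = {pink,green,red,blue,teal}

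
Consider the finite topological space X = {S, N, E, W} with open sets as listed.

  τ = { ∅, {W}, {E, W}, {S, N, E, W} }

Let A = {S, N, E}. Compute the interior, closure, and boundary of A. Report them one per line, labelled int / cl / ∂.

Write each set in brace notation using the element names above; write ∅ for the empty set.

interior: largest open inside A is ∅ (from ∅)
cl via duality: int({W}) = {W}, so X∖{W} = {S, N, E}
cl∖int = {S, N, E}

int(A) = ∅
cl(A)  = {S, N, E}
∂A     = {S, N, E}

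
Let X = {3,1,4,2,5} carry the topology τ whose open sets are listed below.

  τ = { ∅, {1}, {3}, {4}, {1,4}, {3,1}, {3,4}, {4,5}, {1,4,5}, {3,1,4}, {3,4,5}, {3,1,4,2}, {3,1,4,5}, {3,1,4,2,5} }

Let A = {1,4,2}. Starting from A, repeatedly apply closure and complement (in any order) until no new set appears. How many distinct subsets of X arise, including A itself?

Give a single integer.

X∖A={3,5}, int(X∖A)={3}, hence cl(A)={1,4,2,5}
Orbit (k=closure, c=complement):
  1. A     = {1,4,2}
  2. kA    = {1,4,2,5}
  3. cA    = {3,5}
  4. ckA   = {3}
  5. kcA   = {3,2,5}
  6. kckA  = {3,2}
  7. ckcA  = {1,4}
  8. ckckA = {1,4,5}
(closed under both — stop)

8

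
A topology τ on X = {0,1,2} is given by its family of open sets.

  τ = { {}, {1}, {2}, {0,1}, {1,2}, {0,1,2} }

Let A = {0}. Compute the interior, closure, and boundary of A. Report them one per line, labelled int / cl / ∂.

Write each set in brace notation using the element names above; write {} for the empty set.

open subsets of A: {}; so int(A) = {}
closure: X∖int(X∖A) = X∖{1,2} = {0}
∂A = {0} minus {} = {0}

int(A) = {}
cl(A)  = {0}
∂A     = {0}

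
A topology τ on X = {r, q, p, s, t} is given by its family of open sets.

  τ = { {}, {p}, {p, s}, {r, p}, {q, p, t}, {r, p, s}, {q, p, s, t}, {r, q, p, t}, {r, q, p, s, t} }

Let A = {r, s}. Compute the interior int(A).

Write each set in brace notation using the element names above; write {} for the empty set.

interior: largest open inside A is {} (from {})

{}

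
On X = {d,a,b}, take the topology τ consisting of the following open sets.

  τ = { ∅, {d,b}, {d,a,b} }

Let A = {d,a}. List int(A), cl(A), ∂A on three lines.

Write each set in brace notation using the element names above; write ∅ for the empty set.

open subsets of A: ∅; so int(A) = ∅
closure: X∖int(X∖A) = X∖∅ = {d,a,b}
∂A = {d,a,b} minus ∅ = {d,a,b}

int(A) = ∅
cl(A)  = {d,a,b}
∂A     = {d,a,b}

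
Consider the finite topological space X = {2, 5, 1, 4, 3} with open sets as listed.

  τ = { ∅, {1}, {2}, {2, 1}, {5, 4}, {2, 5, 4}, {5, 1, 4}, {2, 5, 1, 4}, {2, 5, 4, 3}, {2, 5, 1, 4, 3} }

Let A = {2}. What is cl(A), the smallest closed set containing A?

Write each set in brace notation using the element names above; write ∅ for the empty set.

{2, 3}

complement {5, 1, 4, 3}; its interior {5, 1, 4}; cl(A) = X∖{5, 1, 4} = {2, 3}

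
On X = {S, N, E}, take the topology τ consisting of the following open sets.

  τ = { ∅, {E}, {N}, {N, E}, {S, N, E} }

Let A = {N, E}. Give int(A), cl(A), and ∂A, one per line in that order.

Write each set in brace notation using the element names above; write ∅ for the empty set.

U open, U⊆A: ∅, {E}, {N}, {N, E}. int(A) = ⋃ = {N, E}
X∖A={S}, int(X∖A)=∅, hence cl(A)={S, N, E}
∂A: remove int from cl → {S}

int(A) = {N, E}
cl(A)  = {S, N, E}
∂A     = {S}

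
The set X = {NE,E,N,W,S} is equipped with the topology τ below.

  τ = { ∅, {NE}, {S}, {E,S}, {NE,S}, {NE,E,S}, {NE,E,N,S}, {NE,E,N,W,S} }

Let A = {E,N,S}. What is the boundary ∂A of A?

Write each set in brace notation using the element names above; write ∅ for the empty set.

open subsets of A: ∅, {S}, {E,S}; so int(A) = {E,S}
closure: X∖int(X∖A) = X∖{NE} = {E,N,W,S}
∂A = {E,N,W,S} minus {E,S} = {N,W}

{N,W}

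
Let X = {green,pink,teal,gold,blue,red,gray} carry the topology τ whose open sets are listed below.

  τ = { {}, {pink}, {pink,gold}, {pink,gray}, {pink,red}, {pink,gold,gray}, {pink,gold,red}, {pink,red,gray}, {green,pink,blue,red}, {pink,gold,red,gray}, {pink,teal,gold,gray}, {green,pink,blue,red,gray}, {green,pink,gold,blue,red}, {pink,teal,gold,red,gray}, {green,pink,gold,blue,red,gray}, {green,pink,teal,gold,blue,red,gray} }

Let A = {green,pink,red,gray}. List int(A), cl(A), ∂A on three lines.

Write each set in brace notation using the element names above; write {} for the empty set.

interior: largest open inside A is {pink,red,gray} (from {}, {pink}, {pink,gray}, {pink,red}, {pink,red,gray})
cl via duality: int({teal,gold,blue}) = {}, so X∖{} = {green,pink,teal,gold,blue,red,gray}
cl∖int = {green,teal,gold,blue}

int(A) = {pink,red,gray}
cl(A)  = {green,pink,teal,gold,blue,red,gray}
∂A     = {green,teal,gold,blue}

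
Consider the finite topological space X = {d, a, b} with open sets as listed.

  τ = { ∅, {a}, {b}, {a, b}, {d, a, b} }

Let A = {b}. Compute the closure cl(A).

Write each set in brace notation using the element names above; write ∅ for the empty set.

{d, b}

complement {d, a}; its interior {a}; cl(A) = X∖{a} = {d, b}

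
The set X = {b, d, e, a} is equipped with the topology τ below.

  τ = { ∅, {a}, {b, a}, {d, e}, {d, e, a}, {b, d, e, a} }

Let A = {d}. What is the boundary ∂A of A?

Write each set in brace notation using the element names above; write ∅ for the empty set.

{d, e}

interior: largest open inside A is ∅ (from ∅)
cl via duality: int({b, e, a}) = {b, a}, so X∖{b, a} = {d, e}
cl∖int = {d, e}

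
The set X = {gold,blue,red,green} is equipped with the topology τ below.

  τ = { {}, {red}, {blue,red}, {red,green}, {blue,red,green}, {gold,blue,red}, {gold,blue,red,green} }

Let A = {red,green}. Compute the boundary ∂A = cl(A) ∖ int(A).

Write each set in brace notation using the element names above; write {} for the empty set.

open subsets of A: {}, {red}, {red,green}; so int(A) = {red,green}
closure: X∖int(X∖A) = X∖{} = {gold,blue,red,green}
∂A = {gold,blue,red,green} minus {red,green} = {gold,blue}

{gold,blue}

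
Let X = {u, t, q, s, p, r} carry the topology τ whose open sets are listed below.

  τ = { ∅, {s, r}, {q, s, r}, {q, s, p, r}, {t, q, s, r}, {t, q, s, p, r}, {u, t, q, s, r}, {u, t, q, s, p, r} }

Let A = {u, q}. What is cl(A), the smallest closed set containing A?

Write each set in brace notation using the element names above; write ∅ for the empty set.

{u, t, q, p}

complement {t, s, p, r}; its interior {s, r}; cl(A) = X∖{s, r} = {u, t, q, p}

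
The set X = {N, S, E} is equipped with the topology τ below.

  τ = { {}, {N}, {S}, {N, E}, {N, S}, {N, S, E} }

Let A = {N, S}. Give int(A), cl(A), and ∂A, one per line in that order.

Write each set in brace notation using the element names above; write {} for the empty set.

int(A) = {N, S}
cl(A)  = {N, S, E}
∂A     = {E}

open subsets of A: {}, {S}, {N}, {N, S}; so int(A) = {N, S}
closure: X∖int(X∖A) = X∖{} = {N, S, E}
∂A = {N, S, E} minus {N, S} = {E}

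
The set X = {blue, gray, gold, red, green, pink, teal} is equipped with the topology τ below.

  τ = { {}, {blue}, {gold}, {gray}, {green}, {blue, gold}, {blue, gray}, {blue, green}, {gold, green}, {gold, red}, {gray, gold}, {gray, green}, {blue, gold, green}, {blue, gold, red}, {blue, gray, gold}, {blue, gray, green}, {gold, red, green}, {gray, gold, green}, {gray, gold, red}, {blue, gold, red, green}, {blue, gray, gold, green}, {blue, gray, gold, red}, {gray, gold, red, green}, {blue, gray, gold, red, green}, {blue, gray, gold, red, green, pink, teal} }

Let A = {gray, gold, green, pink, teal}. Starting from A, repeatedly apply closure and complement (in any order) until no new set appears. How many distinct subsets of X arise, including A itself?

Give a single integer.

8

cl via duality: int({blue, red}) = {blue}, so X∖{blue} = {gray, gold, red, green, pink, teal}
Write k for closure, c for complement:
  1. A     = {gray, gold, green, pink, teal}
  2. kA    = {gray, gold, red, green, pink, teal}
  3. cA    = {blue, red}
  4. ckA   = {blue}
  5. kcA   = {blue, red, pink, teal}
  6. kckA  = {blue, pink, teal}
  7. ckcA  = {gray, gold, green}
  8. ckckA = {gray, gold, red, green}
applying k or c yields no new set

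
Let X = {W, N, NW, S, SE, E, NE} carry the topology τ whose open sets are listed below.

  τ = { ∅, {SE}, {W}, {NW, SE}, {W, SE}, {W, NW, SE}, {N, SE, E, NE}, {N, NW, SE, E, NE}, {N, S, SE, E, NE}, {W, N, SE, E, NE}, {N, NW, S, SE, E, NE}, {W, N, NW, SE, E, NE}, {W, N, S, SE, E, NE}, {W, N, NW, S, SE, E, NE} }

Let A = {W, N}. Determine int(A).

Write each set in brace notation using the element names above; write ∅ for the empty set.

{W}

open subsets of A: ∅, {W}; so int(A) = {W}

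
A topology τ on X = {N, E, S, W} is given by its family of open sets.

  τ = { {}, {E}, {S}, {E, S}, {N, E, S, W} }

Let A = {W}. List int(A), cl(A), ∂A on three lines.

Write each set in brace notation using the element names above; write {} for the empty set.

interior: largest open inside A is {} (from {})
cl via duality: int({N, E, S}) = {E, S}, so X∖{E, S} = {N, W}
cl∖int = {N, W}

int(A) = {}
cl(A)  = {N, W}
∂A     = {N, W}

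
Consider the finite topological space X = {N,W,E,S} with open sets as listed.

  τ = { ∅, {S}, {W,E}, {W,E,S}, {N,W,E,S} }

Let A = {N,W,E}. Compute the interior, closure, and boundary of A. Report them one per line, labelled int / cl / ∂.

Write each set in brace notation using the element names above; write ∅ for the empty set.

open subsets of A: ∅, {W,E}; so int(A) = {W,E}
closure: X∖int(X∖A) = X∖{S} = {N,W,E}
∂A = {N,W,E} minus {W,E} = {N}

int(A) = {W,E}
cl(A)  = {N,W,E}
∂A     = {N}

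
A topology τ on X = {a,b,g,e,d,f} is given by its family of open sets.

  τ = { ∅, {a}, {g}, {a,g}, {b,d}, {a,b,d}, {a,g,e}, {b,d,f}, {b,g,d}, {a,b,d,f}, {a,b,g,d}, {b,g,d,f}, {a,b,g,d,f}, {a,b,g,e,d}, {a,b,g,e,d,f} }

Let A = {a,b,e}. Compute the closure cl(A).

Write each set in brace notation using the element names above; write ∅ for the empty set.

{a,b,e,d,f}

cl via duality: int({g,d,f}) = {g}, so X∖{g} = {a,b,e,d,f}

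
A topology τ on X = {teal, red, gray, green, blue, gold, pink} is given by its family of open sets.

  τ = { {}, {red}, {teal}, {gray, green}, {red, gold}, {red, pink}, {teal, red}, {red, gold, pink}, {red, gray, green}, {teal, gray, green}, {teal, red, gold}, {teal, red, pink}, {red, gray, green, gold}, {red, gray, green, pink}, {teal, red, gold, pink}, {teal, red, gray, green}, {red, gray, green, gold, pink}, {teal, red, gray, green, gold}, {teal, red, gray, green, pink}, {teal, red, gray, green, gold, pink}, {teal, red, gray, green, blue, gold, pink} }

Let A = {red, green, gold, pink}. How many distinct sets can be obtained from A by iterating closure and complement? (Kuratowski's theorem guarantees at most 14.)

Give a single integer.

10

complement {teal, gray, blue}; its interior {teal}; cl(A) = X∖{teal} = {red, gray, green, blue, gold, pink}
With k = closure, c = complement:
  1. A     = {red, green, gold, pink}
  2. kA    = {red, gray, green, blue, gold, pink}
  3. cA    = {teal, gray, blue}
  4. ckA   = {teal}
  5. kcA   = {teal, gray, green, blue}
  6. kckA  = {teal, blue}
  7. ckcA  = {red, gold, pink}
  8. ckckA = {red, gray, green, gold, pink}
  9. kckcA = {red, blue, gold, pink}
  10. ckckcA = {teal, gray, green}
k, c of each give nothing new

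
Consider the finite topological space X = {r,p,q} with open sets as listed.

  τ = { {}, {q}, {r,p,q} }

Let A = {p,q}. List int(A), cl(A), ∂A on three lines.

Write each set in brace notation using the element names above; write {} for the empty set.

interior: largest open inside A is {q} (from {}, {q})
cl via duality: int({r}) = {}, so X∖{} = {r,p,q}
cl∖int = {r,p}

int(A) = {q}
cl(A)  = {r,p,q}
∂A     = {r,p}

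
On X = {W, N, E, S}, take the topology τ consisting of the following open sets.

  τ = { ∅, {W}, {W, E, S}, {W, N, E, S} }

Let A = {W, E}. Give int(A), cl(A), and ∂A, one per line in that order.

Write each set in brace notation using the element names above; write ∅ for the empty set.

interior: largest open inside A is {W} (from ∅, {W})
cl via duality: int({N, S}) = ∅, so X∖∅ = {W, N, E, S}
cl∖int = {N, E, S}

int(A) = {W}
cl(A)  = {W, N, E, S}
∂A     = {N, E, S}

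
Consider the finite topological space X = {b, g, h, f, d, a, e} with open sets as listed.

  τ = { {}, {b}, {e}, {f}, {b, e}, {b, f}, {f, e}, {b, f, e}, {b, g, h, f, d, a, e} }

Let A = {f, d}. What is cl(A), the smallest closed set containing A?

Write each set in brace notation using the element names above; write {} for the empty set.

{g, h, f, d, a}

closure: X∖int(X∖A) = X∖{b, e} = {g, h, f, d, a}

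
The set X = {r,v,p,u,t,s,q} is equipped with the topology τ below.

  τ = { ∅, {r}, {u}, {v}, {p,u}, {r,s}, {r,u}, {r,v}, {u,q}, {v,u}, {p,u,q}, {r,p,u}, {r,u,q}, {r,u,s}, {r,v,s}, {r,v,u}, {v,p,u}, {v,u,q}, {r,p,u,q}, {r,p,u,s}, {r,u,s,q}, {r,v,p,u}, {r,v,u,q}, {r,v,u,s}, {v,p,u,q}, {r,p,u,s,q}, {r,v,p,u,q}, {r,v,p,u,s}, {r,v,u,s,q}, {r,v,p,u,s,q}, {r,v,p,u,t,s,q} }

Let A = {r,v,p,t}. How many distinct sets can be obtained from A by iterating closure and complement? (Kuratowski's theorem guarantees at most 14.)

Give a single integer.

cl via duality: int({u,s,q}) = {u,q}, so X∖{u,q} = {r,v,p,t,s}
Write k for closure, c for complement:
  1. A     = {r,v,p,t}
  2. kA    = {r,v,p,t,s}
  3. cA    = {u,s,q}
  4. ckA   = {u,q}
  5. kcA   = {p,u,t,s,q}
  6. kckA  = {p,u,t,q}
  7. ckcA  = {r,v}
  8. ckckA = {r,v,s}
  9. kckcA = {r,v,t,s}
  10. ckckcA = {p,u,q}
applying k or c yields no new set

10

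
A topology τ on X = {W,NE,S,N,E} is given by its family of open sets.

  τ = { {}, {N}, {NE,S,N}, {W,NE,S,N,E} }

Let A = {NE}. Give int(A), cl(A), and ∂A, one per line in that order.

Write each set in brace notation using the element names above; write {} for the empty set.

int(A) = {}
cl(A)  = {W,NE,S,E}
∂A     = {W,NE,S,E}

opens ⊆ A: {}; union → int = {}
complement {W,S,N,E}; its interior {N}; cl(A) = X∖{N} = {W,NE,S,E}
boundary = {W,NE,S,E} ∖ {} = {W,NE,S,E}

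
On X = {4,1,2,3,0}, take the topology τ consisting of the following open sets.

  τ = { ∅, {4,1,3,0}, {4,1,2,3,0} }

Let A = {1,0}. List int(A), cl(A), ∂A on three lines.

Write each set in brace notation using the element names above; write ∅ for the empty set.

open subsets of A: ∅; so int(A) = ∅
closure: X∖int(X∖A) = X∖∅ = {4,1,2,3,0}
∂A = {4,1,2,3,0} minus ∅ = {4,1,2,3,0}

int(A) = ∅
cl(A)  = {4,1,2,3,0}
∂A     = {4,1,2,3,0}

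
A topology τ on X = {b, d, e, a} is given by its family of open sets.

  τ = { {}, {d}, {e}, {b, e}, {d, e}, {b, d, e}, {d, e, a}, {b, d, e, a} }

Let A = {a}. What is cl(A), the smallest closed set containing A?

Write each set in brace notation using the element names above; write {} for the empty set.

{a}

closure: X∖int(X∖A) = X∖{b, d, e} = {a}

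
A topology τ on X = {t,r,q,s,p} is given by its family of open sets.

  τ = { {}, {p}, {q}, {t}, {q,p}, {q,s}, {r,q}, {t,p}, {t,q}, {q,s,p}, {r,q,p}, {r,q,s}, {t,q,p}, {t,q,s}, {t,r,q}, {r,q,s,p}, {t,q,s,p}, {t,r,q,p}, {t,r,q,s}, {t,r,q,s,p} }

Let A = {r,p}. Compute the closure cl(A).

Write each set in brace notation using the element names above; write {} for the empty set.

{r,p}

X∖A={t,q,s}, int(X∖A)={t,q,s}, hence cl(A)={r,p}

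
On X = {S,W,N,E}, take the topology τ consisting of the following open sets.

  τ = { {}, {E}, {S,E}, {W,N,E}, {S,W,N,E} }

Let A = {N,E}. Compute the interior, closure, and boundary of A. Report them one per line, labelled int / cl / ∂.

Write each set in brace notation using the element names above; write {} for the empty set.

int(A) = {E}
cl(A)  = {S,W,N,E}
∂A     = {S,W,N}

interior: largest open inside A is {E} (from {}, {E})
cl via duality: int({S,W}) = {}, so X∖{} = {S,W,N,E}
cl∖int = {S,W,N}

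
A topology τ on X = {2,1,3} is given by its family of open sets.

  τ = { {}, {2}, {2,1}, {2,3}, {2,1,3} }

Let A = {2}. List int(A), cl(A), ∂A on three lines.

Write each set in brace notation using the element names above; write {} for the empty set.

int(A) = {2}
cl(A)  = {2,1,3}
∂A     = {1,3}

open subsets of A: {}, {2}; so int(A) = {2}
closure: X∖int(X∖A) = X∖{} = {2,1,3}
∂A = {2,1,3} minus {2} = {1,3}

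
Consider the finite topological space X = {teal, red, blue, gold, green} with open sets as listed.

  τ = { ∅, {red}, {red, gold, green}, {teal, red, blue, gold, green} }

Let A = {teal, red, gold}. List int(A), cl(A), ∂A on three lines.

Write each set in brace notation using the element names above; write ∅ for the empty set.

int(A) = {red}
cl(A)  = {teal, red, blue, gold, green}
∂A     = {teal, blue, gold, green}

interior: largest open inside A is {red} (from ∅, {red})
cl via duality: int({blue, green}) = ∅, so X∖∅ = {teal, red, blue, gold, green}
cl∖int = {teal, blue, gold, green}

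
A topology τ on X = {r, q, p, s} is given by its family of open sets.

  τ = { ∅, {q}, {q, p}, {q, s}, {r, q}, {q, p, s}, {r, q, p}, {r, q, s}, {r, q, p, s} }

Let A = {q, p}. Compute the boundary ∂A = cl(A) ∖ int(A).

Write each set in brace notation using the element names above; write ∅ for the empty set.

{r, s}

opens ⊆ A: ∅, {q}, {q, p}; union → int = {q, p}
complement {r, s}; its interior ∅; cl(A) = X∖∅ = {r, q, p, s}
boundary = {r, q, p, s} ∖ {q, p} = {r, s}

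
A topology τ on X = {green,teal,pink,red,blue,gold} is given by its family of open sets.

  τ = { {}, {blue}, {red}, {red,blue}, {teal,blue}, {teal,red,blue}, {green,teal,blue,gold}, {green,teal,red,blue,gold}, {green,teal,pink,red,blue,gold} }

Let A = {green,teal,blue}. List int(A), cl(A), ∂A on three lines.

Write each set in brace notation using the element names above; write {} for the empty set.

int(A) = {teal,blue}
cl(A)  = {green,teal,pink,blue,gold}
∂A     = {green,pink,gold}

interior: largest open inside A is {teal,blue} (from {}, {blue}, {teal,blue})
cl via duality: int({pink,red,gold}) = {red}, so X∖{red} = {green,teal,pink,blue,gold}
cl∖int = {green,pink,gold}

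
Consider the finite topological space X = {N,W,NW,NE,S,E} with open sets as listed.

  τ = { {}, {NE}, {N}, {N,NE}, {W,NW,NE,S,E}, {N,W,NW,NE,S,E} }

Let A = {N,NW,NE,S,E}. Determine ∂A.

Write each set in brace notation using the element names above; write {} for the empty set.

{W,NW,S,E}

open subsets of A: {}, {NE}, {N}, {N,NE}; so int(A) = {N,NE}
closure: X∖int(X∖A) = X∖{} = {N,W,NW,NE,S,E}
∂A = {N,W,NW,NE,S,E} minus {N,NE} = {W,NW,S,E}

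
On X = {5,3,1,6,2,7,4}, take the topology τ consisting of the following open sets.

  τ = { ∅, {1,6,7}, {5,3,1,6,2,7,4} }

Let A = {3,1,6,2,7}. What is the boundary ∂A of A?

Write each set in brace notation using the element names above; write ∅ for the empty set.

{5,3,2,4}

open subsets of A: ∅, {1,6,7}; so int(A) = {1,6,7}
closure: X∖int(X∖A) = X∖∅ = {5,3,1,6,2,7,4}
∂A = {5,3,1,6,2,7,4} minus {1,6,7} = {5,3,2,4}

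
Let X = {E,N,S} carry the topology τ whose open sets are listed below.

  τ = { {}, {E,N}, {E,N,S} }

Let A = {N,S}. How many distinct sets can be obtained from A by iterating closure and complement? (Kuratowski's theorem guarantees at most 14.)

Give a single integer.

4

complement {E}; its interior {}; cl(A) = X∖{} = {E,N,S}
With k = closure, c = complement:
  1. A     = {N,S}
  2. kA    = {E,N,S}
  3. cA    = {E}
  4. ckA   = {}
k, c of each give nothing new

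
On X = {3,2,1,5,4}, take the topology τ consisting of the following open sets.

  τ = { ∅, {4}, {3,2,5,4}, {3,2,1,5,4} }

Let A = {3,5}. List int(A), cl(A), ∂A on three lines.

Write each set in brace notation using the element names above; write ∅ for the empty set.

int(A) = ∅
cl(A)  = {3,2,1,5}
∂A     = {3,2,1,5}

open subsets of A: ∅; so int(A) = ∅
closure: X∖int(X∖A) = X∖{4} = {3,2,1,5}
∂A = {3,2,1,5} minus ∅ = {3,2,1,5}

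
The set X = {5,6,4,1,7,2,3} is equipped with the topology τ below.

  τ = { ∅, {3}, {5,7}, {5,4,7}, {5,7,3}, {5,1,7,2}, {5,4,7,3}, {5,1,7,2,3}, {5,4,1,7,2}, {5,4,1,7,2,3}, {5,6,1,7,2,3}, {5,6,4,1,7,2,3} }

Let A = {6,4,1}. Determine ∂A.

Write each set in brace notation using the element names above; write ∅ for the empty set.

{6,4,1,2}

interior: largest open inside A is ∅ (from ∅)
cl via duality: int({5,7,2,3}) = {5,7,3}, so X∖{5,7,3} = {6,4,1,2}
cl∖int = {6,4,1,2}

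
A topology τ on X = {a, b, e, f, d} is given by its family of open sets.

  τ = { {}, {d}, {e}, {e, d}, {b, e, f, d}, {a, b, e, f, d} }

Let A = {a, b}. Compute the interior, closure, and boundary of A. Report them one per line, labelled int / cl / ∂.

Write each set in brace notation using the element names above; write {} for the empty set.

interior: largest open inside A is {} (from {})
cl via duality: int({e, f, d}) = {e, d}, so X∖{e, d} = {a, b, f}
cl∖int = {a, b, f}

int(A) = {}
cl(A)  = {a, b, f}
∂A     = {a, b, f}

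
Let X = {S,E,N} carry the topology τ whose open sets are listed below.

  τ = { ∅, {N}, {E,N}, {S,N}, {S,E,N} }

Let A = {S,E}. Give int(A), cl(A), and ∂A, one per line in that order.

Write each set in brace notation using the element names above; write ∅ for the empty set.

opens ⊆ A: ∅; union → int = ∅
complement {N}; its interior {N}; cl(A) = X∖{N} = {S,E}
boundary = {S,E} ∖ ∅ = {S,E}

int(A) = ∅
cl(A)  = {S,E}
∂A     = {S,E}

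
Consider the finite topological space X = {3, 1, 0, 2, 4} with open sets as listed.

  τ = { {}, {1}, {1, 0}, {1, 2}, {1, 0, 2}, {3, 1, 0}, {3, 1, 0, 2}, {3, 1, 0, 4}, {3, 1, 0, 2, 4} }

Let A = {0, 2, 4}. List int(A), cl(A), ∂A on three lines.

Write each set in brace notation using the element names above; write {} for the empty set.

U open, U⊆A: {}. int(A) = ⋃ = {}
X∖A={3, 1}, int(X∖A)={1}, hence cl(A)={3, 0, 2, 4}
∂A: remove int from cl → {3, 0, 2, 4}

int(A) = {}
cl(A)  = {3, 0, 2, 4}
∂A     = {3, 0, 2, 4}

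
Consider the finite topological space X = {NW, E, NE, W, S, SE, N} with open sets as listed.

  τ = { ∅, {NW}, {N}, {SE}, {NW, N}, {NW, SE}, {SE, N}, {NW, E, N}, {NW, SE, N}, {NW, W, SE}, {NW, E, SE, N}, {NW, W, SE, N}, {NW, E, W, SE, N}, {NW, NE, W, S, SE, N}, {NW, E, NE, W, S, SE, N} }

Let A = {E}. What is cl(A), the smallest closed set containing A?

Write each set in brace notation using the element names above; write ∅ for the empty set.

{E}

closure: X∖int(X∖A) = X∖{NW, NE, W, S, SE, N} = {E}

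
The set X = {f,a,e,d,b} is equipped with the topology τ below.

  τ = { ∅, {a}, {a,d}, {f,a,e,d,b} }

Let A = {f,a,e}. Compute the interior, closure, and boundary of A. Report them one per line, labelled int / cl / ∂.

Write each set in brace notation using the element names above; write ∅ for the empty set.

U open, U⊆A: ∅, {a}. int(A) = ⋃ = {a}
X∖A={d,b}, int(X∖A)=∅, hence cl(A)={f,a,e,d,b}
∂A: remove int from cl → {f,e,d,b}

int(A) = {a}
cl(A)  = {f,a,e,d,b}
∂A     = {f,e,d,b}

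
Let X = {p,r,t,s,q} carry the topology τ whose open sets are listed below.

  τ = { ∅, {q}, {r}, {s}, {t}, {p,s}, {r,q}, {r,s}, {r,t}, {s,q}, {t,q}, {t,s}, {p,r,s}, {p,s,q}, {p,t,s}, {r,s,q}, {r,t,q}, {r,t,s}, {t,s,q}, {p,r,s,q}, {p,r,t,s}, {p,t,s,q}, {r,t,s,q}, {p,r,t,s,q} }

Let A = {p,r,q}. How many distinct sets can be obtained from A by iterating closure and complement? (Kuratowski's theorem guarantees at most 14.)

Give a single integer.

cl via duality: int({t,s}) = {t,s}, so X∖{t,s} = {p,r,q}
Write k for closure, c for complement:
  1. A     = {p,r,q}
  2. cA    = {t,s}
  3. kcA   = {p,t,s}
  4. ckcA  = {r,q}
applying k or c yields no new set

4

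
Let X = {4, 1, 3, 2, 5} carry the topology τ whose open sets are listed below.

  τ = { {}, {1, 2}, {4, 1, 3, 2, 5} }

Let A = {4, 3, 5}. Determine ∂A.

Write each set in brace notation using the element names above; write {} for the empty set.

{4, 3, 5}

open subsets of A: {}; so int(A) = {}
closure: X∖int(X∖A) = X∖{1, 2} = {4, 3, 5}
∂A = {4, 3, 5} minus {} = {4, 3, 5}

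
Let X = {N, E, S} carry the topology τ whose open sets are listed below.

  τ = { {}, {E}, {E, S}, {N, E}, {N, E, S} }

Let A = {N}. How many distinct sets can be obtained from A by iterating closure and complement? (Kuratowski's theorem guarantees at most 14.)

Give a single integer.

4

cl via duality: int({E, S}) = {E, S}, so X∖{E, S} = {N}
Write k for closure, c for complement:
  1. A     = {N}
  2. cA    = {E, S}
  3. kcA   = {N, E, S}
  4. ckcA  = {}
applying k or c yields no new set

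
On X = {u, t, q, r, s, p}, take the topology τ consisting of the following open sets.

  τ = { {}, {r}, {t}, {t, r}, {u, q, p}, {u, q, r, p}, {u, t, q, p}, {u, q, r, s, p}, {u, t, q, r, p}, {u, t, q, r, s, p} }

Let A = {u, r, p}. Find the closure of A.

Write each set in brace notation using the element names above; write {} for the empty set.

X∖A={t, q, s}, int(X∖A)={t}, hence cl(A)={u, q, r, s, p}

{u, q, r, s, p}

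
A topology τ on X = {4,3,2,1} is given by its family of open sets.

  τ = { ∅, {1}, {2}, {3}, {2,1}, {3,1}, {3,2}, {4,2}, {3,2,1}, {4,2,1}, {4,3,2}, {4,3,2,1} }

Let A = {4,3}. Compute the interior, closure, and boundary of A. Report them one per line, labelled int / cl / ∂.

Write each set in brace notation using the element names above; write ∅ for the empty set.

opens ⊆ A: ∅, {3}; union → int = {3}
complement {2,1}; its interior {2,1}; cl(A) = X∖{2,1} = {4,3}
boundary = {4,3} ∖ {3} = {4}

int(A) = {3}
cl(A)  = {4,3}
∂A     = {4}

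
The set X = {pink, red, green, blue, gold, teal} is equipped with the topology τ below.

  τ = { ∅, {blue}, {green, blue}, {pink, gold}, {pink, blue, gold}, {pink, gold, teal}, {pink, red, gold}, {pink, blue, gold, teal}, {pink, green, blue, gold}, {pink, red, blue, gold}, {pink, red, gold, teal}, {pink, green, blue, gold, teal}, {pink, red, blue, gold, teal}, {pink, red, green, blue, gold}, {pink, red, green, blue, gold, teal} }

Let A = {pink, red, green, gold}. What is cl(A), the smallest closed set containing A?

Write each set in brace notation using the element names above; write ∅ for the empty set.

closure: X∖int(X∖A) = X∖{blue} = {pink, red, green, gold, teal}

{pink, red, green, gold, teal}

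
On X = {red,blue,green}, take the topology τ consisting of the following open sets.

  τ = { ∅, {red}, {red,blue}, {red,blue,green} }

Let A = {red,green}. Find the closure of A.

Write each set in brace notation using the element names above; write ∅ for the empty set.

{red,blue,green}

X∖A={blue}, int(X∖A)=∅, hence cl(A)={red,blue,green}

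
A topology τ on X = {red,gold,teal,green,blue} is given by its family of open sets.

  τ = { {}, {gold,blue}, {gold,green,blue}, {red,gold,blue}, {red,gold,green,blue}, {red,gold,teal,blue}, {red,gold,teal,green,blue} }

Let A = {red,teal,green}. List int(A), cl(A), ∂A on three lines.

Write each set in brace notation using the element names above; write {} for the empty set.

int(A) = {}
cl(A)  = {red,teal,green}
∂A     = {red,teal,green}

interior: largest open inside A is {} (from {})
cl via duality: int({gold,blue}) = {gold,blue}, so X∖{gold,blue} = {red,teal,green}
cl∖int = {red,teal,green}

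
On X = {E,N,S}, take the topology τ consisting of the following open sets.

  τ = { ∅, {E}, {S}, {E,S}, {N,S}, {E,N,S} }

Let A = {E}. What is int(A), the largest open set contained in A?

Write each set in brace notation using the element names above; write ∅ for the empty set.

interior: largest open inside A is {E} (from ∅, {E})

{E}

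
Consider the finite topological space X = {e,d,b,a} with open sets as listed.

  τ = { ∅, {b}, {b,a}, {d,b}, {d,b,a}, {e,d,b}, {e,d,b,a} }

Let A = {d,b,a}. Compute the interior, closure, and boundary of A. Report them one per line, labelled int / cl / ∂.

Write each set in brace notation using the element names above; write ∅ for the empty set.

interior: largest open inside A is {d,b,a} (from ∅, {b}, {b,a}, {d,b}, {d,b,a})
cl via duality: int({e}) = ∅, so X∖∅ = {e,d,b,a}
cl∖int = {e}

int(A) = {d,b,a}
cl(A)  = {e,d,b,a}
∂A     = {e}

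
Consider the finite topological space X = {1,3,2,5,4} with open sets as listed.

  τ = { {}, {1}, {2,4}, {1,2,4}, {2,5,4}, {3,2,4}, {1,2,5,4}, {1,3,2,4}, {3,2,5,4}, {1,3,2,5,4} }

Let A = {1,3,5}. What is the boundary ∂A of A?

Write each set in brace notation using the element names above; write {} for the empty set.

{3,5}

U open, U⊆A: {}, {1}. int(A) = ⋃ = {1}
X∖A={2,4}, int(X∖A)={2,4}, hence cl(A)={1,3,5}
∂A: remove int from cl → {3,5}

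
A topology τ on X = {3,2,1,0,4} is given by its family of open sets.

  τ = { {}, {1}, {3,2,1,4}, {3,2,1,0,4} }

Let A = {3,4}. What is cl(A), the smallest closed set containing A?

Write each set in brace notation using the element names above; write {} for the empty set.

X∖A={2,1,0}, int(X∖A)={1}, hence cl(A)={3,2,0,4}

{3,2,0,4}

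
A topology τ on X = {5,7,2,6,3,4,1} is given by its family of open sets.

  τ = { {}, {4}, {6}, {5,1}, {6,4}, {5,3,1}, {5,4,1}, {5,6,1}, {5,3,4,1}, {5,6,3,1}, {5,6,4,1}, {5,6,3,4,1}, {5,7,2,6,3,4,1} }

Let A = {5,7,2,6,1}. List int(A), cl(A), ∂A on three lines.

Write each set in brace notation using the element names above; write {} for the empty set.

int(A) = {5,6,1}
cl(A)  = {5,7,2,6,3,1}
∂A     = {7,2,3}

U open, U⊆A: {}, {6}, {5,1}, {5,6,1}. int(A) = ⋃ = {5,6,1}
X∖A={3,4}, int(X∖A)={4}, hence cl(A)={5,7,2,6,3,1}
∂A: remove int from cl → {7,2,3}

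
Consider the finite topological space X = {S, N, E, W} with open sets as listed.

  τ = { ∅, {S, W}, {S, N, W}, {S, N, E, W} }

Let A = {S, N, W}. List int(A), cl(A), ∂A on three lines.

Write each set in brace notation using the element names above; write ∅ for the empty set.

U open, U⊆A: ∅, {S, W}, {S, N, W}. int(A) = ⋃ = {S, N, W}
X∖A={E}, int(X∖A)=∅, hence cl(A)={S, N, E, W}
∂A: remove int from cl → {E}

int(A) = {S, N, W}
cl(A)  = {S, N, E, W}
∂A     = {E}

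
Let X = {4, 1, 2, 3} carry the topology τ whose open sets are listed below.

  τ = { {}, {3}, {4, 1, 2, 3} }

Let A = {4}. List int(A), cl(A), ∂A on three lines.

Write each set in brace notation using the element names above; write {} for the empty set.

int(A) = {}
cl(A)  = {4, 1, 2}
∂A     = {4, 1, 2}

open subsets of A: {}; so int(A) = {}
closure: X∖int(X∖A) = X∖{3} = {4, 1, 2}
∂A = {4, 1, 2} minus {} = {4, 1, 2}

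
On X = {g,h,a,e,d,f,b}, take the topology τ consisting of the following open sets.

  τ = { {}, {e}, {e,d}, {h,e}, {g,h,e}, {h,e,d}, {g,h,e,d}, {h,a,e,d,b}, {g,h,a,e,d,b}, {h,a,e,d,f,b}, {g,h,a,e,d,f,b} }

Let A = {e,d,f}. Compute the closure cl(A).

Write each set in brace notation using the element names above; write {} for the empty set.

cl via duality: int({g,h,a,b}) = {}, so X∖{} = {g,h,a,e,d,f,b}

{g,h,a,e,d,f,b}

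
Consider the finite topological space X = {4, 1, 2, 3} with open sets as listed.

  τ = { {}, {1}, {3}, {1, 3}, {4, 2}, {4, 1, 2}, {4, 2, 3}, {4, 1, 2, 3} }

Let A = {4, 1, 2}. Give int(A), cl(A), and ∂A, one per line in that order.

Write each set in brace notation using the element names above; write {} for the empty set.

int(A) = {4, 1, 2}
cl(A)  = {4, 1, 2}
∂A     = {}

opens ⊆ A: {}, {1}, {4, 2}, {4, 1, 2}; union → int = {4, 1, 2}
complement {3}; its interior {3}; cl(A) = X∖{3} = {4, 1, 2}
boundary = {4, 1, 2} ∖ {4, 1, 2} = {}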